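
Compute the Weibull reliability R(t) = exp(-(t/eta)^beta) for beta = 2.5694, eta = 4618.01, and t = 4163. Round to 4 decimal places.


beta = 2.5694, eta = 4618.01, t = 4163
t/eta = 4163 / 4618.01 = 0.9015
(t/eta)^beta = 0.9015^2.5694 = 0.766
R(t) = exp(-0.766)
R(t) = 0.4648

0.4648


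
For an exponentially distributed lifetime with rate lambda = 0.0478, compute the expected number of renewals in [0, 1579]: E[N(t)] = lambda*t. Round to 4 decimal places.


lambda = 0.0478
t = 1579
E[N(t)] = lambda * t
E[N(t)] = 0.0478 * 1579
E[N(t)] = 75.4762

75.4762


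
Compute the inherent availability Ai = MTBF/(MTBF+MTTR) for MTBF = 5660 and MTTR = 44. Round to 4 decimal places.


MTBF = 5660
MTTR = 44
MTBF + MTTR = 5704
Ai = 5660 / 5704
Ai = 0.9923

0.9923


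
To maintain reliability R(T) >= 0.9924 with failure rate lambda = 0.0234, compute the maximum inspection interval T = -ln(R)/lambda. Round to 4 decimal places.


R_target = 0.9924
lambda = 0.0234
-ln(0.9924) = 0.0076
T = 0.0076 / 0.0234
T = 0.326

0.326


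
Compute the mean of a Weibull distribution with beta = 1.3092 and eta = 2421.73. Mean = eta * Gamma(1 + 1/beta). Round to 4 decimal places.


beta = 1.3092, eta = 2421.73
1/beta = 0.7638
1 + 1/beta = 1.7638
Gamma(1.7638) = 0.9223
Mean = 2421.73 * 0.9223
Mean = 2233.5119

2233.5119


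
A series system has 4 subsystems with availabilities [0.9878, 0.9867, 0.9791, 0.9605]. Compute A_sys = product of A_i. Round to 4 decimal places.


Subsystems: [0.9878, 0.9867, 0.9791, 0.9605]
After subsystem 1 (A=0.9878): product = 0.9878
After subsystem 2 (A=0.9867): product = 0.9747
After subsystem 3 (A=0.9791): product = 0.9543
After subsystem 4 (A=0.9605): product = 0.9166
A_sys = 0.9166

0.9166


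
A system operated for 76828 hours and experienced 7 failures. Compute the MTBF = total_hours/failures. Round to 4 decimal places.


total_hours = 76828
failures = 7
MTBF = 76828 / 7
MTBF = 10975.4286

10975.4286


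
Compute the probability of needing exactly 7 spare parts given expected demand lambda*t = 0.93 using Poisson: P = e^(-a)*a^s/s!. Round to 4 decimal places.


a = 0.93, s = 7
e^(-a) = e^(-0.93) = 0.3946
a^s = 0.93^7 = 0.6017
s! = 5040
P = 0.3946 * 0.6017 / 5040
P = 0.0

0.0


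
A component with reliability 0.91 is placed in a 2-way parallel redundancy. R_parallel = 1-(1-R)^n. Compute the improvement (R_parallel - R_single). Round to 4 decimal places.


R_single = 0.91, n = 2
1 - R_single = 0.09
(1 - R_single)^n = 0.09^2 = 0.0081
R_parallel = 1 - 0.0081 = 0.9919
Improvement = 0.9919 - 0.91
Improvement = 0.0819

0.0819


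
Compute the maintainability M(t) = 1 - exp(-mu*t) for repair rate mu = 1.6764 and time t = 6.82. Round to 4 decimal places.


mu = 1.6764, t = 6.82
mu * t = 1.6764 * 6.82 = 11.433
exp(-11.433) = 0.0
M(t) = 1 - 0.0
M(t) = 1.0

1.0


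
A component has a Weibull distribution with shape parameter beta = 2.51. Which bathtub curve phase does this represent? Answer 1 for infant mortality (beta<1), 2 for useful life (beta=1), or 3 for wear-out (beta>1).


beta = 2.51
Compare beta to 1:
beta < 1 => infant mortality (phase 1)
beta = 1 => useful life (phase 2)
beta > 1 => wear-out (phase 3)
Since beta = 2.51, this is wear-out (increasing failure rate)
Phase = 3

3


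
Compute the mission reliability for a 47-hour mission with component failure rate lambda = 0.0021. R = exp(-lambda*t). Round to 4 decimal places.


lambda = 0.0021
mission_time = 47
lambda * t = 0.0021 * 47 = 0.0987
R = exp(-0.0987)
R = 0.906

0.906


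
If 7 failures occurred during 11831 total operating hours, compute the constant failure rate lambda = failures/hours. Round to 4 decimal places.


failures = 7
total_hours = 11831
lambda = 7 / 11831
lambda = 0.0006

0.0006


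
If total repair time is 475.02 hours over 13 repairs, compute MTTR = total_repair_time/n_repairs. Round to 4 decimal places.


total_repair_time = 475.02
n_repairs = 13
MTTR = 475.02 / 13
MTTR = 36.54

36.54


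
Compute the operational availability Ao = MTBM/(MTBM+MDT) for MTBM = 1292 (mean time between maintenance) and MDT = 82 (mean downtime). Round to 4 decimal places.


MTBM = 1292
MDT = 82
MTBM + MDT = 1374
Ao = 1292 / 1374
Ao = 0.9403

0.9403


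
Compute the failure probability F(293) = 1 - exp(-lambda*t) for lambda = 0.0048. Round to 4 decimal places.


lambda = 0.0048, t = 293
lambda * t = 1.4064
exp(-1.4064) = 0.245
F(t) = 1 - 0.245
F(t) = 0.755

0.755


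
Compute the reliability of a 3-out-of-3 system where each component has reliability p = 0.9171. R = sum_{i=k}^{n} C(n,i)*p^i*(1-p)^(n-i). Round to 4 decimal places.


k = 3, n = 3, p = 0.9171
i=3: C(3,3)=1 * 0.9171^3 * 0.0829^0 = 0.7713
R = sum of terms = 0.7713

0.7713


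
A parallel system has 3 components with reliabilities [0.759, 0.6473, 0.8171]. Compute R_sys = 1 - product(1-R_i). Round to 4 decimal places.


Components: [0.759, 0.6473, 0.8171]
(1 - 0.759) = 0.241, running product = 0.241
(1 - 0.6473) = 0.3527, running product = 0.085
(1 - 0.8171) = 0.1829, running product = 0.0155
Product of (1-R_i) = 0.0155
R_sys = 1 - 0.0155 = 0.9845

0.9845


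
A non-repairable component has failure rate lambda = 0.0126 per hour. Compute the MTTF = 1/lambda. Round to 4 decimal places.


lambda = 0.0126
MTTF = 1 / 0.0126
MTTF = 79.3651

79.3651


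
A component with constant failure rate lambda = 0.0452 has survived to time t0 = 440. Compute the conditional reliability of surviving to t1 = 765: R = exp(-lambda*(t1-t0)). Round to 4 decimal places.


lambda = 0.0452
t0 = 440, t1 = 765
t1 - t0 = 325
lambda * (t1-t0) = 0.0452 * 325 = 14.69
R = exp(-14.69)
R = 0.0

0.0


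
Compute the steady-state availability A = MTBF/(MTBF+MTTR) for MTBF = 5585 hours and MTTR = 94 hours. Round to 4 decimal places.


MTBF = 5585
MTTR = 94
MTBF + MTTR = 5679
A = 5585 / 5679
A = 0.9834

0.9834


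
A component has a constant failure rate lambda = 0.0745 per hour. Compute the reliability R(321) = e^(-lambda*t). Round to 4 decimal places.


lambda = 0.0745
t = 321
lambda * t = 23.9145
R(t) = e^(-23.9145)
R(t) = 0.0

0.0


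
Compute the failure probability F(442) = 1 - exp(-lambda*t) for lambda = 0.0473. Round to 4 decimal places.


lambda = 0.0473, t = 442
lambda * t = 20.9066
exp(-20.9066) = 0.0
F(t) = 1 - 0.0
F(t) = 1.0

1.0


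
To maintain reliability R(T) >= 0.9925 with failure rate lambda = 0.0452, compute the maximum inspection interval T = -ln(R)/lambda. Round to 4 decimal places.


R_target = 0.9925
lambda = 0.0452
-ln(0.9925) = 0.0075
T = 0.0075 / 0.0452
T = 0.1666

0.1666


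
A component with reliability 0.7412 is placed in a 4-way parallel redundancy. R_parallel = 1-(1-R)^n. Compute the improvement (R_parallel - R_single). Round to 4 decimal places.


R_single = 0.7412, n = 4
1 - R_single = 0.2588
(1 - R_single)^n = 0.2588^4 = 0.0045
R_parallel = 1 - 0.0045 = 0.9955
Improvement = 0.9955 - 0.7412
Improvement = 0.2543

0.2543


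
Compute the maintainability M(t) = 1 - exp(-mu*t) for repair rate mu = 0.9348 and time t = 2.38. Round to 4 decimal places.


mu = 0.9348, t = 2.38
mu * t = 0.9348 * 2.38 = 2.2248
exp(-2.2248) = 0.1081
M(t) = 1 - 0.1081
M(t) = 0.8919

0.8919


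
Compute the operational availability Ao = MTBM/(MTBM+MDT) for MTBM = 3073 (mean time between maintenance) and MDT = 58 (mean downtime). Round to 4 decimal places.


MTBM = 3073
MDT = 58
MTBM + MDT = 3131
Ao = 3073 / 3131
Ao = 0.9815

0.9815


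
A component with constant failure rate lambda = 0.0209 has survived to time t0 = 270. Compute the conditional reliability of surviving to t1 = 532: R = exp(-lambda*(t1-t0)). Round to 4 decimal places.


lambda = 0.0209
t0 = 270, t1 = 532
t1 - t0 = 262
lambda * (t1-t0) = 0.0209 * 262 = 5.4758
R = exp(-5.4758)
R = 0.0042

0.0042


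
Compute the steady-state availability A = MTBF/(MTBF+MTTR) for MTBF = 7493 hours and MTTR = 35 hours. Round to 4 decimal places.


MTBF = 7493
MTTR = 35
MTBF + MTTR = 7528
A = 7493 / 7528
A = 0.9954

0.9954


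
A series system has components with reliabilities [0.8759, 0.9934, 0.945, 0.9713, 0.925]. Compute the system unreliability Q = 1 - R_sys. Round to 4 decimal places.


Components: [0.8759, 0.9934, 0.945, 0.9713, 0.925]
After component 1: product = 0.8759
After component 2: product = 0.8701
After component 3: product = 0.8223
After component 4: product = 0.7987
After component 5: product = 0.7388
R_sys = 0.7388
Q = 1 - 0.7388 = 0.2612

0.2612


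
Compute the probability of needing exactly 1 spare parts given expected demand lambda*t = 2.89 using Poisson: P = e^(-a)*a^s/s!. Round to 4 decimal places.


a = 2.89, s = 1
e^(-a) = e^(-2.89) = 0.0556
a^s = 2.89^1 = 2.89
s! = 1
P = 0.0556 * 2.89 / 1
P = 0.1606

0.1606


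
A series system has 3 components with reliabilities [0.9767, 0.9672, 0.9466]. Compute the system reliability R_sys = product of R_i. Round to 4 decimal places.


Components: [0.9767, 0.9672, 0.9466]
After component 1 (R=0.9767): product = 0.9767
After component 2 (R=0.9672): product = 0.9447
After component 3 (R=0.9466): product = 0.8942
R_sys = 0.8942

0.8942


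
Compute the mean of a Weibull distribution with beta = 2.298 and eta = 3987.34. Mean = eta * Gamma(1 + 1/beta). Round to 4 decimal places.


beta = 2.298, eta = 3987.34
1/beta = 0.4352
1 + 1/beta = 1.4352
Gamma(1.4352) = 0.8859
Mean = 3987.34 * 0.8859
Mean = 3532.4082

3532.4082


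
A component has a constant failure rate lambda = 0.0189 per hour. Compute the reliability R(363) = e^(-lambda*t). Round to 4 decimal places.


lambda = 0.0189
t = 363
lambda * t = 6.8607
R(t) = e^(-6.8607)
R(t) = 0.001

0.001


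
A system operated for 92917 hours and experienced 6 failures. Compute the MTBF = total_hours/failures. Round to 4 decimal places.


total_hours = 92917
failures = 6
MTBF = 92917 / 6
MTBF = 15486.1667

15486.1667


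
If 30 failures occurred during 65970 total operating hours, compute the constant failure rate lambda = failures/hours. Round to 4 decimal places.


failures = 30
total_hours = 65970
lambda = 30 / 65970
lambda = 0.0005

0.0005


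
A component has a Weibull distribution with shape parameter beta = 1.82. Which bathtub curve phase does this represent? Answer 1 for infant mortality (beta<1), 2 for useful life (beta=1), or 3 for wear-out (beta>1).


beta = 1.82
Compare beta to 1:
beta < 1 => infant mortality (phase 1)
beta = 1 => useful life (phase 2)
beta > 1 => wear-out (phase 3)
Since beta = 1.82, this is wear-out (increasing failure rate)
Phase = 3

3


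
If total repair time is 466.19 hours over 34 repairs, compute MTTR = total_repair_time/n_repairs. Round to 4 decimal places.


total_repair_time = 466.19
n_repairs = 34
MTTR = 466.19 / 34
MTTR = 13.7115

13.7115


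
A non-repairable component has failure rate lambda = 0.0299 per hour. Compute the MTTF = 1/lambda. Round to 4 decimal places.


lambda = 0.0299
MTTF = 1 / 0.0299
MTTF = 33.4448

33.4448


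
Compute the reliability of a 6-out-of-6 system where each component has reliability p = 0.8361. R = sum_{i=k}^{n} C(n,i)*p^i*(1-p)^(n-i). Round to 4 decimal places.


k = 6, n = 6, p = 0.8361
i=6: C(6,6)=1 * 0.8361^6 * 0.1639^0 = 0.3416
R = sum of terms = 0.3416

0.3416


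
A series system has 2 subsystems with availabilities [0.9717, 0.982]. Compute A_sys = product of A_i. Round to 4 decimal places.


Subsystems: [0.9717, 0.982]
After subsystem 1 (A=0.9717): product = 0.9717
After subsystem 2 (A=0.982): product = 0.9542
A_sys = 0.9542

0.9542


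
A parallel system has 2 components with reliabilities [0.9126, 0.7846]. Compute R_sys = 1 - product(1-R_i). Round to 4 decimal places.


Components: [0.9126, 0.7846]
(1 - 0.9126) = 0.0874, running product = 0.0874
(1 - 0.7846) = 0.2154, running product = 0.0188
Product of (1-R_i) = 0.0188
R_sys = 1 - 0.0188 = 0.9812

0.9812


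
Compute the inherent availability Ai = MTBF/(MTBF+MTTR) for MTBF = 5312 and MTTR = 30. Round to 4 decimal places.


MTBF = 5312
MTTR = 30
MTBF + MTTR = 5342
Ai = 5312 / 5342
Ai = 0.9944

0.9944


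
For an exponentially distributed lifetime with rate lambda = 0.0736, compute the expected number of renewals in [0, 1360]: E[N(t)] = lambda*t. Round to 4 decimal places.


lambda = 0.0736
t = 1360
E[N(t)] = lambda * t
E[N(t)] = 0.0736 * 1360
E[N(t)] = 100.096

100.096


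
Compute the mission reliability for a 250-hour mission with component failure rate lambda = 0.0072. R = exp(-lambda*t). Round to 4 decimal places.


lambda = 0.0072
mission_time = 250
lambda * t = 0.0072 * 250 = 1.8
R = exp(-1.8)
R = 0.1653

0.1653


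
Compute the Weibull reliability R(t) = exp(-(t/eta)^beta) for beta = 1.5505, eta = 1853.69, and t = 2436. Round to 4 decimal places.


beta = 1.5505, eta = 1853.69, t = 2436
t/eta = 2436 / 1853.69 = 1.3141
(t/eta)^beta = 1.3141^1.5505 = 1.5274
R(t) = exp(-1.5274)
R(t) = 0.2171

0.2171


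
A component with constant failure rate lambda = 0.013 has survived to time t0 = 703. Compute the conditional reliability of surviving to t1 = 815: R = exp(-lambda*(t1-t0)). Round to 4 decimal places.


lambda = 0.013
t0 = 703, t1 = 815
t1 - t0 = 112
lambda * (t1-t0) = 0.013 * 112 = 1.456
R = exp(-1.456)
R = 0.2332

0.2332


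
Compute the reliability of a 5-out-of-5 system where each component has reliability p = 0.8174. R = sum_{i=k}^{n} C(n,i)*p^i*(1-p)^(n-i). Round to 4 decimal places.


k = 5, n = 5, p = 0.8174
i=5: C(5,5)=1 * 0.8174^5 * 0.1826^0 = 0.3649
R = sum of terms = 0.3649

0.3649


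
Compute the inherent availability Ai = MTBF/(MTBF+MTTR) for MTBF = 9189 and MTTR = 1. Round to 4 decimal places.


MTBF = 9189
MTTR = 1
MTBF + MTTR = 9190
Ai = 9189 / 9190
Ai = 0.9999

0.9999


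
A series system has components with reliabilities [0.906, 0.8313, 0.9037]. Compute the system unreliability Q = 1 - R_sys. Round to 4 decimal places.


Components: [0.906, 0.8313, 0.9037]
After component 1: product = 0.906
After component 2: product = 0.7532
After component 3: product = 0.6806
R_sys = 0.6806
Q = 1 - 0.6806 = 0.3194

0.3194


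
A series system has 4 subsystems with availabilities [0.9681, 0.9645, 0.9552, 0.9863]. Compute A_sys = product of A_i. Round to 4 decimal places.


Subsystems: [0.9681, 0.9645, 0.9552, 0.9863]
After subsystem 1 (A=0.9681): product = 0.9681
After subsystem 2 (A=0.9645): product = 0.9337
After subsystem 3 (A=0.9552): product = 0.8919
After subsystem 4 (A=0.9863): product = 0.8797
A_sys = 0.8797

0.8797


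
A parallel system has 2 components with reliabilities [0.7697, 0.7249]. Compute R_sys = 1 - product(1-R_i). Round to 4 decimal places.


Components: [0.7697, 0.7249]
(1 - 0.7697) = 0.2303, running product = 0.2303
(1 - 0.7249) = 0.2751, running product = 0.0634
Product of (1-R_i) = 0.0634
R_sys = 1 - 0.0634 = 0.9366

0.9366


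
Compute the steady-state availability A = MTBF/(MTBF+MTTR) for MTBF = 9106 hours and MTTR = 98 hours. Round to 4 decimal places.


MTBF = 9106
MTTR = 98
MTBF + MTTR = 9204
A = 9106 / 9204
A = 0.9894

0.9894


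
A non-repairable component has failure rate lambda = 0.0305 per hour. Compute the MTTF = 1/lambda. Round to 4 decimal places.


lambda = 0.0305
MTTF = 1 / 0.0305
MTTF = 32.7869

32.7869


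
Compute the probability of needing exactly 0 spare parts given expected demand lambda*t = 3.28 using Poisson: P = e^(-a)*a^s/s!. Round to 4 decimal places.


a = 3.28, s = 0
e^(-a) = e^(-3.28) = 0.0376
a^s = 3.28^0 = 1.0
s! = 1
P = 0.0376 * 1.0 / 1
P = 0.0376

0.0376


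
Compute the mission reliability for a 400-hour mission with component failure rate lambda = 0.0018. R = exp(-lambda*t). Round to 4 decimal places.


lambda = 0.0018
mission_time = 400
lambda * t = 0.0018 * 400 = 0.72
R = exp(-0.72)
R = 0.4868

0.4868


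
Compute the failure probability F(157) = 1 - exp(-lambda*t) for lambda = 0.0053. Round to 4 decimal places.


lambda = 0.0053, t = 157
lambda * t = 0.8321
exp(-0.8321) = 0.4351
F(t) = 1 - 0.4351
F(t) = 0.5649

0.5649


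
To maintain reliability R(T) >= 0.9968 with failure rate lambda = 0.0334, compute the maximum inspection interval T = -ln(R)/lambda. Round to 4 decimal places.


R_target = 0.9968
lambda = 0.0334
-ln(0.9968) = 0.0032
T = 0.0032 / 0.0334
T = 0.096

0.096


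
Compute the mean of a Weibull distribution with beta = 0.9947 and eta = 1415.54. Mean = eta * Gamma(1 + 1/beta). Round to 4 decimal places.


beta = 0.9947, eta = 1415.54
1/beta = 1.0053
1 + 1/beta = 2.0053
Gamma(2.0053) = 1.0023
Mean = 1415.54 * 1.0023
Mean = 1418.7454

1418.7454


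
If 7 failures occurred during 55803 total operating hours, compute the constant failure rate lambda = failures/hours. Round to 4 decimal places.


failures = 7
total_hours = 55803
lambda = 7 / 55803
lambda = 0.0001

0.0001


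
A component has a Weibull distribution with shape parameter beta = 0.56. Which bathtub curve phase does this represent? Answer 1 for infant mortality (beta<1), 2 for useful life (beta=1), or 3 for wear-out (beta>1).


beta = 0.56
Compare beta to 1:
beta < 1 => infant mortality (phase 1)
beta = 1 => useful life (phase 2)
beta > 1 => wear-out (phase 3)
Since beta = 0.56, this is infant mortality (decreasing failure rate)
Phase = 1

1


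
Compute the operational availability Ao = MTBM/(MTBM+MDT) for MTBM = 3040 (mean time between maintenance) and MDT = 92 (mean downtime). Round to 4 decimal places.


MTBM = 3040
MDT = 92
MTBM + MDT = 3132
Ao = 3040 / 3132
Ao = 0.9706

0.9706


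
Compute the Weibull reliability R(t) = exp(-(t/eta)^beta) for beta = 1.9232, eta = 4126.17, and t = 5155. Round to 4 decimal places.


beta = 1.9232, eta = 4126.17, t = 5155
t/eta = 5155 / 4126.17 = 1.2493
(t/eta)^beta = 1.2493^1.9232 = 1.5344
R(t) = exp(-1.5344)
R(t) = 0.2156

0.2156


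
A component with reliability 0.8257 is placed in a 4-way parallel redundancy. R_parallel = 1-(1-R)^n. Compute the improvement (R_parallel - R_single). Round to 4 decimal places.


R_single = 0.8257, n = 4
1 - R_single = 0.1743
(1 - R_single)^n = 0.1743^4 = 0.0009
R_parallel = 1 - 0.0009 = 0.9991
Improvement = 0.9991 - 0.8257
Improvement = 0.1734

0.1734


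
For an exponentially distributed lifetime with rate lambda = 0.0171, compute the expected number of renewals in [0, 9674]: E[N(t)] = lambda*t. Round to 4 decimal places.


lambda = 0.0171
t = 9674
E[N(t)] = lambda * t
E[N(t)] = 0.0171 * 9674
E[N(t)] = 165.4254

165.4254


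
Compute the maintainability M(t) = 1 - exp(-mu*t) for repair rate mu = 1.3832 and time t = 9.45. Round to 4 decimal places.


mu = 1.3832, t = 9.45
mu * t = 1.3832 * 9.45 = 13.0712
exp(-13.0712) = 0.0
M(t) = 1 - 0.0
M(t) = 1.0

1.0


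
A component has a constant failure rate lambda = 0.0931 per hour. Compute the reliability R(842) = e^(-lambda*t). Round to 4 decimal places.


lambda = 0.0931
t = 842
lambda * t = 78.3902
R(t) = e^(-78.3902)
R(t) = 0.0

0.0


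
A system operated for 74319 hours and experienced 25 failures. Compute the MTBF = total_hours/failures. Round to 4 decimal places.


total_hours = 74319
failures = 25
MTBF = 74319 / 25
MTBF = 2972.76

2972.76


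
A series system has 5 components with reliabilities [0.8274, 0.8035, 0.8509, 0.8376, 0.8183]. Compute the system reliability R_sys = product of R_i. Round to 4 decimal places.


Components: [0.8274, 0.8035, 0.8509, 0.8376, 0.8183]
After component 1 (R=0.8274): product = 0.8274
After component 2 (R=0.8035): product = 0.6648
After component 3 (R=0.8509): product = 0.5657
After component 4 (R=0.8376): product = 0.4738
After component 5 (R=0.8183): product = 0.3877
R_sys = 0.3877

0.3877


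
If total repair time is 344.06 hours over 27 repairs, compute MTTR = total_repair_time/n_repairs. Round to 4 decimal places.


total_repair_time = 344.06
n_repairs = 27
MTTR = 344.06 / 27
MTTR = 12.743

12.743


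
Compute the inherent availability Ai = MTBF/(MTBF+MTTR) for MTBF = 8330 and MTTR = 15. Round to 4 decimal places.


MTBF = 8330
MTTR = 15
MTBF + MTTR = 8345
Ai = 8330 / 8345
Ai = 0.9982

0.9982


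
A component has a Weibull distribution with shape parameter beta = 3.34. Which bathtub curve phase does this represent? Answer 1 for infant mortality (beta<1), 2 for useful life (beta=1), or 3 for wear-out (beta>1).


beta = 3.34
Compare beta to 1:
beta < 1 => infant mortality (phase 1)
beta = 1 => useful life (phase 2)
beta > 1 => wear-out (phase 3)
Since beta = 3.34, this is wear-out (increasing failure rate)
Phase = 3

3


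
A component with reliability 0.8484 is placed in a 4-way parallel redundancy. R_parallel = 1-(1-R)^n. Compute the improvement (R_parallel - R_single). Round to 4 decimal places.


R_single = 0.8484, n = 4
1 - R_single = 0.1516
(1 - R_single)^n = 0.1516^4 = 0.0005
R_parallel = 1 - 0.0005 = 0.9995
Improvement = 0.9995 - 0.8484
Improvement = 0.1511

0.1511


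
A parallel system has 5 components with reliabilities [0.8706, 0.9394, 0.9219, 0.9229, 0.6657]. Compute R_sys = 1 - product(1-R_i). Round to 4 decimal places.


Components: [0.8706, 0.9394, 0.9219, 0.9229, 0.6657]
(1 - 0.8706) = 0.1294, running product = 0.1294
(1 - 0.9394) = 0.0606, running product = 0.0078
(1 - 0.9219) = 0.0781, running product = 0.0006
(1 - 0.9229) = 0.0771, running product = 0.0
(1 - 0.6657) = 0.3343, running product = 0.0
Product of (1-R_i) = 0.0
R_sys = 1 - 0.0 = 1.0

1.0


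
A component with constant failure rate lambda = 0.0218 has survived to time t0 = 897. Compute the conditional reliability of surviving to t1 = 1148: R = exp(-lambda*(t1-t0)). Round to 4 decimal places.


lambda = 0.0218
t0 = 897, t1 = 1148
t1 - t0 = 251
lambda * (t1-t0) = 0.0218 * 251 = 5.4718
R = exp(-5.4718)
R = 0.0042

0.0042


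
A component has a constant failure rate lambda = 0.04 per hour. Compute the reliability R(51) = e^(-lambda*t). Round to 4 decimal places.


lambda = 0.04
t = 51
lambda * t = 2.04
R(t) = e^(-2.04)
R(t) = 0.13

0.13


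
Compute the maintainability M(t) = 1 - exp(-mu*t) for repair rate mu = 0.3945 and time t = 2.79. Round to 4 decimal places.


mu = 0.3945, t = 2.79
mu * t = 0.3945 * 2.79 = 1.1007
exp(-1.1007) = 0.3327
M(t) = 1 - 0.3327
M(t) = 0.6673

0.6673


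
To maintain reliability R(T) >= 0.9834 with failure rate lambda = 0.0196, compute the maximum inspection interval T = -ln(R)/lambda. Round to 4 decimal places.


R_target = 0.9834
lambda = 0.0196
-ln(0.9834) = 0.0167
T = 0.0167 / 0.0196
T = 0.854

0.854


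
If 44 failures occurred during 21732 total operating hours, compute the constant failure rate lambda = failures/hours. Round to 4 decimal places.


failures = 44
total_hours = 21732
lambda = 44 / 21732
lambda = 0.002

0.002


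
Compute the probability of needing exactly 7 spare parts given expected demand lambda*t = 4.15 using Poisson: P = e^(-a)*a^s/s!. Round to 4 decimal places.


a = 4.15, s = 7
e^(-a) = e^(-4.15) = 0.0158
a^s = 4.15^7 = 21200.0398
s! = 5040
P = 0.0158 * 21200.0398 / 5040
P = 0.0663

0.0663


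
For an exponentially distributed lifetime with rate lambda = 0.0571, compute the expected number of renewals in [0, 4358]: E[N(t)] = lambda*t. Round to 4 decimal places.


lambda = 0.0571
t = 4358
E[N(t)] = lambda * t
E[N(t)] = 0.0571 * 4358
E[N(t)] = 248.8418

248.8418


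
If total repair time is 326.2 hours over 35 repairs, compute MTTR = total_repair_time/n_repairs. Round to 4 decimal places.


total_repair_time = 326.2
n_repairs = 35
MTTR = 326.2 / 35
MTTR = 9.32

9.32


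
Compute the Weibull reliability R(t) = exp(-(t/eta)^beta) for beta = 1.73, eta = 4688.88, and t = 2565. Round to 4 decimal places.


beta = 1.73, eta = 4688.88, t = 2565
t/eta = 2565 / 4688.88 = 0.547
(t/eta)^beta = 0.547^1.73 = 0.3522
R(t) = exp(-0.3522)
R(t) = 0.7031

0.7031


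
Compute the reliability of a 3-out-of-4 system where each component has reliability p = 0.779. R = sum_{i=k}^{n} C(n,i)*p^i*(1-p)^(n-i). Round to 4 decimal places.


k = 3, n = 4, p = 0.779
i=3: C(4,3)=4 * 0.779^3 * 0.221^1 = 0.4179
i=4: C(4,4)=1 * 0.779^4 * 0.221^0 = 0.3683
R = sum of terms = 0.7861

0.7861


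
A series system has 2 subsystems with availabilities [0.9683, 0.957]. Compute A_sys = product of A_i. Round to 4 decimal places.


Subsystems: [0.9683, 0.957]
After subsystem 1 (A=0.9683): product = 0.9683
After subsystem 2 (A=0.957): product = 0.9267
A_sys = 0.9267

0.9267


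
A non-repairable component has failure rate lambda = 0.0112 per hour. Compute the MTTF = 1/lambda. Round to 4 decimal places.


lambda = 0.0112
MTTF = 1 / 0.0112
MTTF = 89.2857

89.2857


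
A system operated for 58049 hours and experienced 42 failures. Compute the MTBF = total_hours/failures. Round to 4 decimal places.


total_hours = 58049
failures = 42
MTBF = 58049 / 42
MTBF = 1382.119

1382.119


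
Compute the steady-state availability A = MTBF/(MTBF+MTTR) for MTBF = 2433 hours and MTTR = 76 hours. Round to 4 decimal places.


MTBF = 2433
MTTR = 76
MTBF + MTTR = 2509
A = 2433 / 2509
A = 0.9697

0.9697


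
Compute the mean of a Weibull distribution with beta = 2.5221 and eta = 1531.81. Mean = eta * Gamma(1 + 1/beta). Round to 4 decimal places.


beta = 2.5221, eta = 1531.81
1/beta = 0.3965
1 + 1/beta = 1.3965
Gamma(1.3965) = 0.8875
Mean = 1531.81 * 0.8875
Mean = 1359.4206

1359.4206


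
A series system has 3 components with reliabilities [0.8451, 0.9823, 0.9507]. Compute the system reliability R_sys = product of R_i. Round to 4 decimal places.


Components: [0.8451, 0.9823, 0.9507]
After component 1 (R=0.8451): product = 0.8451
After component 2 (R=0.9823): product = 0.8301
After component 3 (R=0.9507): product = 0.7892
R_sys = 0.7892

0.7892


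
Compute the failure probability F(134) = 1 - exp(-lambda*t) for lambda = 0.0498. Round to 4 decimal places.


lambda = 0.0498, t = 134
lambda * t = 6.6732
exp(-6.6732) = 0.0013
F(t) = 1 - 0.0013
F(t) = 0.9987

0.9987


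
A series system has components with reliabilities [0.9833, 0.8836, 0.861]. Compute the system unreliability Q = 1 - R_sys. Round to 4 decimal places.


Components: [0.9833, 0.8836, 0.861]
After component 1: product = 0.9833
After component 2: product = 0.8688
After component 3: product = 0.7481
R_sys = 0.7481
Q = 1 - 0.7481 = 0.2519

0.2519


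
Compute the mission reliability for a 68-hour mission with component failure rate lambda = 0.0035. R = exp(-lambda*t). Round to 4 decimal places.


lambda = 0.0035
mission_time = 68
lambda * t = 0.0035 * 68 = 0.238
R = exp(-0.238)
R = 0.7882

0.7882


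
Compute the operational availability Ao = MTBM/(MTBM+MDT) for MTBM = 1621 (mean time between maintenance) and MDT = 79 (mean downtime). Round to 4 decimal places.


MTBM = 1621
MDT = 79
MTBM + MDT = 1700
Ao = 1621 / 1700
Ao = 0.9535

0.9535


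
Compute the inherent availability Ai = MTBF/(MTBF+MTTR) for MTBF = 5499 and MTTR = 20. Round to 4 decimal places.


MTBF = 5499
MTTR = 20
MTBF + MTTR = 5519
Ai = 5499 / 5519
Ai = 0.9964

0.9964


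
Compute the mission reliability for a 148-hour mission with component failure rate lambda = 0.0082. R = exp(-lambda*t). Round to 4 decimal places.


lambda = 0.0082
mission_time = 148
lambda * t = 0.0082 * 148 = 1.2136
R = exp(-1.2136)
R = 0.2971

0.2971


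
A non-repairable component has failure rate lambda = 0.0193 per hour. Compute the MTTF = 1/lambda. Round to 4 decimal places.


lambda = 0.0193
MTTF = 1 / 0.0193
MTTF = 51.8135

51.8135


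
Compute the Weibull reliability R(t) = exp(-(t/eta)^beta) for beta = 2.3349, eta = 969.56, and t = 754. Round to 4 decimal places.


beta = 2.3349, eta = 969.56, t = 754
t/eta = 754 / 969.56 = 0.7777
(t/eta)^beta = 0.7777^2.3349 = 0.5559
R(t) = exp(-0.5559)
R(t) = 0.5735

0.5735


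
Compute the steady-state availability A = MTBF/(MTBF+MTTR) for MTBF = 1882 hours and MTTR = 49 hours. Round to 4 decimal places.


MTBF = 1882
MTTR = 49
MTBF + MTTR = 1931
A = 1882 / 1931
A = 0.9746

0.9746


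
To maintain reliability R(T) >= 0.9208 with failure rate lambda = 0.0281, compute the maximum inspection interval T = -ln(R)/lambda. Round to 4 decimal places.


R_target = 0.9208
lambda = 0.0281
-ln(0.9208) = 0.0825
T = 0.0825 / 0.0281
T = 2.9364

2.9364


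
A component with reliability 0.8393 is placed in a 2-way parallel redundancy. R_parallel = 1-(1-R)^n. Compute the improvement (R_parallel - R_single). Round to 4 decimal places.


R_single = 0.8393, n = 2
1 - R_single = 0.1607
(1 - R_single)^n = 0.1607^2 = 0.0258
R_parallel = 1 - 0.0258 = 0.9742
Improvement = 0.9742 - 0.8393
Improvement = 0.1349

0.1349


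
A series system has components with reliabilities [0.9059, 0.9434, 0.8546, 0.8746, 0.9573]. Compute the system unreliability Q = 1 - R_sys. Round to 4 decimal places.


Components: [0.9059, 0.9434, 0.8546, 0.8746, 0.9573]
After component 1: product = 0.9059
After component 2: product = 0.8546
After component 3: product = 0.7304
After component 4: product = 0.6388
After component 5: product = 0.6115
R_sys = 0.6115
Q = 1 - 0.6115 = 0.3885

0.3885


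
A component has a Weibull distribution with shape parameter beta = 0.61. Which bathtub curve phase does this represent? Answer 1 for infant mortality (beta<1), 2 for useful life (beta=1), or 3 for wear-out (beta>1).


beta = 0.61
Compare beta to 1:
beta < 1 => infant mortality (phase 1)
beta = 1 => useful life (phase 2)
beta > 1 => wear-out (phase 3)
Since beta = 0.61, this is infant mortality (decreasing failure rate)
Phase = 1

1


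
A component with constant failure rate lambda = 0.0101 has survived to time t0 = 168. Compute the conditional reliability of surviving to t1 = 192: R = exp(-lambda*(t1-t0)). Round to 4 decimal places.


lambda = 0.0101
t0 = 168, t1 = 192
t1 - t0 = 24
lambda * (t1-t0) = 0.0101 * 24 = 0.2424
R = exp(-0.2424)
R = 0.7847

0.7847


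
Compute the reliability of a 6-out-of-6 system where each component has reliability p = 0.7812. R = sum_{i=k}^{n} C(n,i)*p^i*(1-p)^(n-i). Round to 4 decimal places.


k = 6, n = 6, p = 0.7812
i=6: C(6,6)=1 * 0.7812^6 * 0.2188^0 = 0.2273
R = sum of terms = 0.2273

0.2273


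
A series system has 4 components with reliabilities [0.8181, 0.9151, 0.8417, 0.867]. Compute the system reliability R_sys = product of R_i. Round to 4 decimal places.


Components: [0.8181, 0.9151, 0.8417, 0.867]
After component 1 (R=0.8181): product = 0.8181
After component 2 (R=0.9151): product = 0.7486
After component 3 (R=0.8417): product = 0.6301
After component 4 (R=0.867): product = 0.5463
R_sys = 0.5463

0.5463


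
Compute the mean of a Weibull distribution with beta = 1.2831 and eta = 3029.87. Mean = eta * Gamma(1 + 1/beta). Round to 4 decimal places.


beta = 1.2831, eta = 3029.87
1/beta = 0.7794
1 + 1/beta = 1.7794
Gamma(1.7794) = 0.9261
Mean = 3029.87 * 0.9261
Mean = 2805.8655

2805.8655


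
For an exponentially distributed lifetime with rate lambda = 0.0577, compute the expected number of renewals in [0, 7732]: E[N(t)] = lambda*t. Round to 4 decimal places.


lambda = 0.0577
t = 7732
E[N(t)] = lambda * t
E[N(t)] = 0.0577 * 7732
E[N(t)] = 446.1364

446.1364


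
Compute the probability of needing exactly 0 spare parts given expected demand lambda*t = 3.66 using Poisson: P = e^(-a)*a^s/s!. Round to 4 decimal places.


a = 3.66, s = 0
e^(-a) = e^(-3.66) = 0.0257
a^s = 3.66^0 = 1.0
s! = 1
P = 0.0257 * 1.0 / 1
P = 0.0257

0.0257


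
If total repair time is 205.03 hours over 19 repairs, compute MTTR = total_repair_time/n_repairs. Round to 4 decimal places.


total_repair_time = 205.03
n_repairs = 19
MTTR = 205.03 / 19
MTTR = 10.7911

10.7911


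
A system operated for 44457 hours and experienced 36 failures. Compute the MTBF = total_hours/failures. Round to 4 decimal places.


total_hours = 44457
failures = 36
MTBF = 44457 / 36
MTBF = 1234.9167

1234.9167


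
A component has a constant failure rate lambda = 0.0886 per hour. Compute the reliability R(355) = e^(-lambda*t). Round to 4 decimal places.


lambda = 0.0886
t = 355
lambda * t = 31.453
R(t) = e^(-31.453)
R(t) = 0.0

0.0


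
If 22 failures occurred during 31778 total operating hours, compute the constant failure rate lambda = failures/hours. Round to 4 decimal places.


failures = 22
total_hours = 31778
lambda = 22 / 31778
lambda = 0.0007

0.0007


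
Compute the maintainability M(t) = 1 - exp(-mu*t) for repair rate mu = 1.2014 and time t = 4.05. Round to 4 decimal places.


mu = 1.2014, t = 4.05
mu * t = 1.2014 * 4.05 = 4.8657
exp(-4.8657) = 0.0077
M(t) = 1 - 0.0077
M(t) = 0.9923

0.9923


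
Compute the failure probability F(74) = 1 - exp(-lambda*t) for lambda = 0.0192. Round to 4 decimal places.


lambda = 0.0192, t = 74
lambda * t = 1.4208
exp(-1.4208) = 0.2415
F(t) = 1 - 0.2415
F(t) = 0.7585

0.7585


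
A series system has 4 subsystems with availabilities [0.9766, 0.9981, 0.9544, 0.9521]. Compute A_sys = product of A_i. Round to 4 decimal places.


Subsystems: [0.9766, 0.9981, 0.9544, 0.9521]
After subsystem 1 (A=0.9766): product = 0.9766
After subsystem 2 (A=0.9981): product = 0.9747
After subsystem 3 (A=0.9544): product = 0.9303
After subsystem 4 (A=0.9521): product = 0.8857
A_sys = 0.8857

0.8857


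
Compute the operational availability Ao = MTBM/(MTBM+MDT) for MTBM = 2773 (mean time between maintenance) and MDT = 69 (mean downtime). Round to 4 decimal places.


MTBM = 2773
MDT = 69
MTBM + MDT = 2842
Ao = 2773 / 2842
Ao = 0.9757

0.9757


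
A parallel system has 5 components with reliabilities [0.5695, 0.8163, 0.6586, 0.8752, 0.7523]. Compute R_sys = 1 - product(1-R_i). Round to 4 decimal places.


Components: [0.5695, 0.8163, 0.6586, 0.8752, 0.7523]
(1 - 0.5695) = 0.4305, running product = 0.4305
(1 - 0.8163) = 0.1837, running product = 0.0791
(1 - 0.6586) = 0.3414, running product = 0.027
(1 - 0.8752) = 0.1248, running product = 0.0034
(1 - 0.7523) = 0.2477, running product = 0.0008
Product of (1-R_i) = 0.0008
R_sys = 1 - 0.0008 = 0.9992

0.9992


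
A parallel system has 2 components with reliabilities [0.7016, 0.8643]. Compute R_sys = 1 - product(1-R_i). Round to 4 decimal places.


Components: [0.7016, 0.8643]
(1 - 0.7016) = 0.2984, running product = 0.2984
(1 - 0.8643) = 0.1357, running product = 0.0405
Product of (1-R_i) = 0.0405
R_sys = 1 - 0.0405 = 0.9595

0.9595


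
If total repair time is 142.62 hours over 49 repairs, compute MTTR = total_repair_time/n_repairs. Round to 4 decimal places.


total_repair_time = 142.62
n_repairs = 49
MTTR = 142.62 / 49
MTTR = 2.9106

2.9106


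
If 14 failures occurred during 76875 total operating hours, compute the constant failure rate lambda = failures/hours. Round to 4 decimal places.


failures = 14
total_hours = 76875
lambda = 14 / 76875
lambda = 0.0002

0.0002


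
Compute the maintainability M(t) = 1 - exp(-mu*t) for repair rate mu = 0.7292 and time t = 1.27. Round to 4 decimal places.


mu = 0.7292, t = 1.27
mu * t = 0.7292 * 1.27 = 0.9261
exp(-0.9261) = 0.3961
M(t) = 1 - 0.3961
M(t) = 0.6039

0.6039


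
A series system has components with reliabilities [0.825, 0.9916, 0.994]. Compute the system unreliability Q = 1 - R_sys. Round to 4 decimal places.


Components: [0.825, 0.9916, 0.994]
After component 1: product = 0.825
After component 2: product = 0.8181
After component 3: product = 0.8132
R_sys = 0.8132
Q = 1 - 0.8132 = 0.1868

0.1868


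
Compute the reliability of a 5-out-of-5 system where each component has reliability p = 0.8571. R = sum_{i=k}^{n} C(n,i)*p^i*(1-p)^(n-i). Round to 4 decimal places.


k = 5, n = 5, p = 0.8571
i=5: C(5,5)=1 * 0.8571^5 * 0.1429^0 = 0.4625
R = sum of terms = 0.4625

0.4625


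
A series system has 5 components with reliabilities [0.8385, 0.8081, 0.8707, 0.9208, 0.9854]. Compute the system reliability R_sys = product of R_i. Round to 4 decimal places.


Components: [0.8385, 0.8081, 0.8707, 0.9208, 0.9854]
After component 1 (R=0.8385): product = 0.8385
After component 2 (R=0.8081): product = 0.6776
After component 3 (R=0.8707): product = 0.59
After component 4 (R=0.9208): product = 0.5433
After component 5 (R=0.9854): product = 0.5353
R_sys = 0.5353

0.5353


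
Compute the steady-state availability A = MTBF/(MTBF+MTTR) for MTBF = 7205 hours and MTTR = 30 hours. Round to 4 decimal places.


MTBF = 7205
MTTR = 30
MTBF + MTTR = 7235
A = 7205 / 7235
A = 0.9959

0.9959


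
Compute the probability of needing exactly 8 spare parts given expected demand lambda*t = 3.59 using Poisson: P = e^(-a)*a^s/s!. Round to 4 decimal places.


a = 3.59, s = 8
e^(-a) = e^(-3.59) = 0.0276
a^s = 3.59^8 = 27590.247
s! = 40320
P = 0.0276 * 27590.247 / 40320
P = 0.0189

0.0189


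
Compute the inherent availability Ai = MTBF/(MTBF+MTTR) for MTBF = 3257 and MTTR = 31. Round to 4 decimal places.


MTBF = 3257
MTTR = 31
MTBF + MTTR = 3288
Ai = 3257 / 3288
Ai = 0.9906

0.9906


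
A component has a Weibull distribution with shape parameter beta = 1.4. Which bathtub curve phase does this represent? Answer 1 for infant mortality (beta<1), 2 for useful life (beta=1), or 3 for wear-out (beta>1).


beta = 1.4
Compare beta to 1:
beta < 1 => infant mortality (phase 1)
beta = 1 => useful life (phase 2)
beta > 1 => wear-out (phase 3)
Since beta = 1.4, this is wear-out (increasing failure rate)
Phase = 3

3


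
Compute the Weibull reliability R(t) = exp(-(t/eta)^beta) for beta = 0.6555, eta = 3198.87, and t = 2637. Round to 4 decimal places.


beta = 0.6555, eta = 3198.87, t = 2637
t/eta = 2637 / 3198.87 = 0.8244
(t/eta)^beta = 0.8244^0.6555 = 0.8811
R(t) = exp(-0.8811)
R(t) = 0.4143

0.4143


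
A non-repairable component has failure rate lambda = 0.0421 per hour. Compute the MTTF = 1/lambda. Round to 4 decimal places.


lambda = 0.0421
MTTF = 1 / 0.0421
MTTF = 23.753

23.753


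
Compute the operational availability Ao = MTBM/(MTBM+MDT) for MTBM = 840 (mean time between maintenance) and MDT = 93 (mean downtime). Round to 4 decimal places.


MTBM = 840
MDT = 93
MTBM + MDT = 933
Ao = 840 / 933
Ao = 0.9003

0.9003


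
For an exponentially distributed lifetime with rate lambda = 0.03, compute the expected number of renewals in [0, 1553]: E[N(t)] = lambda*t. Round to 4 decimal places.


lambda = 0.03
t = 1553
E[N(t)] = lambda * t
E[N(t)] = 0.03 * 1553
E[N(t)] = 46.59

46.59


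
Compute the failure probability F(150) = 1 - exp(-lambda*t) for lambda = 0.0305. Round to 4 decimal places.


lambda = 0.0305, t = 150
lambda * t = 4.575
exp(-4.575) = 0.0103
F(t) = 1 - 0.0103
F(t) = 0.9897

0.9897


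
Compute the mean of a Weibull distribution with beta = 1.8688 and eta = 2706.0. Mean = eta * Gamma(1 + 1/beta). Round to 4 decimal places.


beta = 1.8688, eta = 2706.0
1/beta = 0.5351
1 + 1/beta = 1.5351
Gamma(1.5351) = 0.8879
Mean = 2706.0 * 0.8879
Mean = 2402.573

2402.573


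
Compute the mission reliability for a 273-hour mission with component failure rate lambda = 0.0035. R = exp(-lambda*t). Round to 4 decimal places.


lambda = 0.0035
mission_time = 273
lambda * t = 0.0035 * 273 = 0.9555
R = exp(-0.9555)
R = 0.3846

0.3846


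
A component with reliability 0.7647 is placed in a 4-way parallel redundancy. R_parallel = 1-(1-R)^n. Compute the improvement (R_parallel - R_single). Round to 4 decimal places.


R_single = 0.7647, n = 4
1 - R_single = 0.2353
(1 - R_single)^n = 0.2353^4 = 0.0031
R_parallel = 1 - 0.0031 = 0.9969
Improvement = 0.9969 - 0.7647
Improvement = 0.2322

0.2322


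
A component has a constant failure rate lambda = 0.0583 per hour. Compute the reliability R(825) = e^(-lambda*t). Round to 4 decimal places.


lambda = 0.0583
t = 825
lambda * t = 48.0975
R(t) = e^(-48.0975)
R(t) = 0.0

0.0


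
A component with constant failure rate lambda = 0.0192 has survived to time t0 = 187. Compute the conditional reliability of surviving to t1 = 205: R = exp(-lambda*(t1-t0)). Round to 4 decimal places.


lambda = 0.0192
t0 = 187, t1 = 205
t1 - t0 = 18
lambda * (t1-t0) = 0.0192 * 18 = 0.3456
R = exp(-0.3456)
R = 0.7078

0.7078
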